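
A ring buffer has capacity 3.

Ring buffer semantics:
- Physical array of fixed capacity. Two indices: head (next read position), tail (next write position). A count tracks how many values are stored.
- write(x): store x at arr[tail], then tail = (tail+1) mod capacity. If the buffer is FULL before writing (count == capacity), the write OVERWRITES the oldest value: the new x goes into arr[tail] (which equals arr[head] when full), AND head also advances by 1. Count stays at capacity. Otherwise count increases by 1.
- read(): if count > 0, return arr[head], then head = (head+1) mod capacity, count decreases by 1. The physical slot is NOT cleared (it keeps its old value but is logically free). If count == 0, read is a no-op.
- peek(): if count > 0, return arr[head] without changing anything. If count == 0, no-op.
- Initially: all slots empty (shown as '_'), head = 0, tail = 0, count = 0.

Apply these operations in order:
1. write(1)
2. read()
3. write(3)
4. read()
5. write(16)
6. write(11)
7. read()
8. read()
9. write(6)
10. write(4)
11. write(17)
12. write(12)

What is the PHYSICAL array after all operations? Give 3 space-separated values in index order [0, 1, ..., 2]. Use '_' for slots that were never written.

After op 1 (write(1)): arr=[1 _ _] head=0 tail=1 count=1
After op 2 (read()): arr=[1 _ _] head=1 tail=1 count=0
After op 3 (write(3)): arr=[1 3 _] head=1 tail=2 count=1
After op 4 (read()): arr=[1 3 _] head=2 tail=2 count=0
After op 5 (write(16)): arr=[1 3 16] head=2 tail=0 count=1
After op 6 (write(11)): arr=[11 3 16] head=2 tail=1 count=2
After op 7 (read()): arr=[11 3 16] head=0 tail=1 count=1
After op 8 (read()): arr=[11 3 16] head=1 tail=1 count=0
After op 9 (write(6)): arr=[11 6 16] head=1 tail=2 count=1
After op 10 (write(4)): arr=[11 6 4] head=1 tail=0 count=2
After op 11 (write(17)): arr=[17 6 4] head=1 tail=1 count=3
After op 12 (write(12)): arr=[17 12 4] head=2 tail=2 count=3

Answer: 17 12 4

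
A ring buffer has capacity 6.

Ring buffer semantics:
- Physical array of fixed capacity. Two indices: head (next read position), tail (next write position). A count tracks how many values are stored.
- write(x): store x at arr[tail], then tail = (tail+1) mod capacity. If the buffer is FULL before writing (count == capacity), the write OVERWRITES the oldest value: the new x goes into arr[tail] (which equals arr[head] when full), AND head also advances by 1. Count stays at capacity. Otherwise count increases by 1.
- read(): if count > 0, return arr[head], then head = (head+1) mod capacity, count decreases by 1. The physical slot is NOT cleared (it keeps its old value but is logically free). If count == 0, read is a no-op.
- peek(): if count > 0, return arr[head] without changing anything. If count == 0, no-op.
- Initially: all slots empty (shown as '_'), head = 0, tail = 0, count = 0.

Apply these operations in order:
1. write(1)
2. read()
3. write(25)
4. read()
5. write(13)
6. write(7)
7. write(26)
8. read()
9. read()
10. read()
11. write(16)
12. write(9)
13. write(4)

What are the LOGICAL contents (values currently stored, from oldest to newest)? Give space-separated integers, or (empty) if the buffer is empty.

After op 1 (write(1)): arr=[1 _ _ _ _ _] head=0 tail=1 count=1
After op 2 (read()): arr=[1 _ _ _ _ _] head=1 tail=1 count=0
After op 3 (write(25)): arr=[1 25 _ _ _ _] head=1 tail=2 count=1
After op 4 (read()): arr=[1 25 _ _ _ _] head=2 tail=2 count=0
After op 5 (write(13)): arr=[1 25 13 _ _ _] head=2 tail=3 count=1
After op 6 (write(7)): arr=[1 25 13 7 _ _] head=2 tail=4 count=2
After op 7 (write(26)): arr=[1 25 13 7 26 _] head=2 tail=5 count=3
After op 8 (read()): arr=[1 25 13 7 26 _] head=3 tail=5 count=2
After op 9 (read()): arr=[1 25 13 7 26 _] head=4 tail=5 count=1
After op 10 (read()): arr=[1 25 13 7 26 _] head=5 tail=5 count=0
After op 11 (write(16)): arr=[1 25 13 7 26 16] head=5 tail=0 count=1
After op 12 (write(9)): arr=[9 25 13 7 26 16] head=5 tail=1 count=2
After op 13 (write(4)): arr=[9 4 13 7 26 16] head=5 tail=2 count=3

Answer: 16 9 4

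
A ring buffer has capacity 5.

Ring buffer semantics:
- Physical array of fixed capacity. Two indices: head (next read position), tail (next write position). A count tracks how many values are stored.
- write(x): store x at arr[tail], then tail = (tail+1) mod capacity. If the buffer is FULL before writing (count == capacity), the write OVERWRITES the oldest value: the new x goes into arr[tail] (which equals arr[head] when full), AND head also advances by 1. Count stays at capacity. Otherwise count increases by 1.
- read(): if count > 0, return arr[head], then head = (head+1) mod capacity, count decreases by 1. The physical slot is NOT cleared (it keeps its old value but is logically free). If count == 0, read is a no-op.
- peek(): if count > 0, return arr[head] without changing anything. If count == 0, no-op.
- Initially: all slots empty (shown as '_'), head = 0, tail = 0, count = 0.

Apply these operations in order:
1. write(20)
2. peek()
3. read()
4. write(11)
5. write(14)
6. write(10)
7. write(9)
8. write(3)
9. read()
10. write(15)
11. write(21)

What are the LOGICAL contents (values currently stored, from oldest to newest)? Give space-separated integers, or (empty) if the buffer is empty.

After op 1 (write(20)): arr=[20 _ _ _ _] head=0 tail=1 count=1
After op 2 (peek()): arr=[20 _ _ _ _] head=0 tail=1 count=1
After op 3 (read()): arr=[20 _ _ _ _] head=1 tail=1 count=0
After op 4 (write(11)): arr=[20 11 _ _ _] head=1 tail=2 count=1
After op 5 (write(14)): arr=[20 11 14 _ _] head=1 tail=3 count=2
After op 6 (write(10)): arr=[20 11 14 10 _] head=1 tail=4 count=3
After op 7 (write(9)): arr=[20 11 14 10 9] head=1 tail=0 count=4
After op 8 (write(3)): arr=[3 11 14 10 9] head=1 tail=1 count=5
After op 9 (read()): arr=[3 11 14 10 9] head=2 tail=1 count=4
After op 10 (write(15)): arr=[3 15 14 10 9] head=2 tail=2 count=5
After op 11 (write(21)): arr=[3 15 21 10 9] head=3 tail=3 count=5

Answer: 10 9 3 15 21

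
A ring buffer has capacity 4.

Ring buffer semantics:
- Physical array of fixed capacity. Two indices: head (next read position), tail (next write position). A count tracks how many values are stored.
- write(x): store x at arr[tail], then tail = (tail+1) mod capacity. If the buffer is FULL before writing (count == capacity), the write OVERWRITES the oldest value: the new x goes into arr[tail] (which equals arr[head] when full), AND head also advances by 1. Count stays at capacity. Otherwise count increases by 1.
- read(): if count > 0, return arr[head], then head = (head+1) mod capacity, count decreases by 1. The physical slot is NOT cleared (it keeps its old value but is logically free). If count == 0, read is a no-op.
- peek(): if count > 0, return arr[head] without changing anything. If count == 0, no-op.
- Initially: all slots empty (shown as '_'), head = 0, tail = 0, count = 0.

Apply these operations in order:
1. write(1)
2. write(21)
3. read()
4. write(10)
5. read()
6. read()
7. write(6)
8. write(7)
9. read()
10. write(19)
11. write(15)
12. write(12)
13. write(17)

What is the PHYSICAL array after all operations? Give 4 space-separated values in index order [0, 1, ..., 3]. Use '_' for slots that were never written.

After op 1 (write(1)): arr=[1 _ _ _] head=0 tail=1 count=1
After op 2 (write(21)): arr=[1 21 _ _] head=0 tail=2 count=2
After op 3 (read()): arr=[1 21 _ _] head=1 tail=2 count=1
After op 4 (write(10)): arr=[1 21 10 _] head=1 tail=3 count=2
After op 5 (read()): arr=[1 21 10 _] head=2 tail=3 count=1
After op 6 (read()): arr=[1 21 10 _] head=3 tail=3 count=0
After op 7 (write(6)): arr=[1 21 10 6] head=3 tail=0 count=1
After op 8 (write(7)): arr=[7 21 10 6] head=3 tail=1 count=2
After op 9 (read()): arr=[7 21 10 6] head=0 tail=1 count=1
After op 10 (write(19)): arr=[7 19 10 6] head=0 tail=2 count=2
After op 11 (write(15)): arr=[7 19 15 6] head=0 tail=3 count=3
After op 12 (write(12)): arr=[7 19 15 12] head=0 tail=0 count=4
After op 13 (write(17)): arr=[17 19 15 12] head=1 tail=1 count=4

Answer: 17 19 15 12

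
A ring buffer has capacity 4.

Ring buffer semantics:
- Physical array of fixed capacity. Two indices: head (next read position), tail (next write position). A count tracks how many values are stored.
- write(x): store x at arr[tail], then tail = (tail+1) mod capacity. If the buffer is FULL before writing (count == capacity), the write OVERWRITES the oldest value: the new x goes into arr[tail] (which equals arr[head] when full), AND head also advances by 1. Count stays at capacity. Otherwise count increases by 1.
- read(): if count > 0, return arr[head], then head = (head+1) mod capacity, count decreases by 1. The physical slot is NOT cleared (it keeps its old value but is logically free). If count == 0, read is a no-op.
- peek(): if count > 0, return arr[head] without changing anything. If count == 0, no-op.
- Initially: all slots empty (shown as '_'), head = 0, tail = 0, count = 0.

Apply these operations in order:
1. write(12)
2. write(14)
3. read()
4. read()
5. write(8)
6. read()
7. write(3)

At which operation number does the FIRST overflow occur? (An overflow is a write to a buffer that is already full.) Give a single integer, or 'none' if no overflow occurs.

After op 1 (write(12)): arr=[12 _ _ _] head=0 tail=1 count=1
After op 2 (write(14)): arr=[12 14 _ _] head=0 tail=2 count=2
After op 3 (read()): arr=[12 14 _ _] head=1 tail=2 count=1
After op 4 (read()): arr=[12 14 _ _] head=2 tail=2 count=0
After op 5 (write(8)): arr=[12 14 8 _] head=2 tail=3 count=1
After op 6 (read()): arr=[12 14 8 _] head=3 tail=3 count=0
After op 7 (write(3)): arr=[12 14 8 3] head=3 tail=0 count=1

Answer: none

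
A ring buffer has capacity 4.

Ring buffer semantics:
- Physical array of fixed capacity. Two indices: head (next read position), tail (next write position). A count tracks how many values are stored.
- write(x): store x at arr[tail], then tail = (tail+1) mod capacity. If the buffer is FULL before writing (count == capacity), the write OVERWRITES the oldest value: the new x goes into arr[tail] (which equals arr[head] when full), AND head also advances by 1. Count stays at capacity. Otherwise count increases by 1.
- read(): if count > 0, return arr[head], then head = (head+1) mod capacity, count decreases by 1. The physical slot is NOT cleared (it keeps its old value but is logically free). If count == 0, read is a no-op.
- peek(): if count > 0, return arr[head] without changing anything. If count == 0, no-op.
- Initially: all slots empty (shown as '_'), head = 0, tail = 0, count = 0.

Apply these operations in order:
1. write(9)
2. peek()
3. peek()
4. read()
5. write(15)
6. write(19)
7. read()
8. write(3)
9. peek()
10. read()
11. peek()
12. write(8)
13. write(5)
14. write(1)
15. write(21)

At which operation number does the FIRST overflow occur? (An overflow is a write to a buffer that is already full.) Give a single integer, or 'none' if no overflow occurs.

After op 1 (write(9)): arr=[9 _ _ _] head=0 tail=1 count=1
After op 2 (peek()): arr=[9 _ _ _] head=0 tail=1 count=1
After op 3 (peek()): arr=[9 _ _ _] head=0 tail=1 count=1
After op 4 (read()): arr=[9 _ _ _] head=1 tail=1 count=0
After op 5 (write(15)): arr=[9 15 _ _] head=1 tail=2 count=1
After op 6 (write(19)): arr=[9 15 19 _] head=1 tail=3 count=2
After op 7 (read()): arr=[9 15 19 _] head=2 tail=3 count=1
After op 8 (write(3)): arr=[9 15 19 3] head=2 tail=0 count=2
After op 9 (peek()): arr=[9 15 19 3] head=2 tail=0 count=2
After op 10 (read()): arr=[9 15 19 3] head=3 tail=0 count=1
After op 11 (peek()): arr=[9 15 19 3] head=3 tail=0 count=1
After op 12 (write(8)): arr=[8 15 19 3] head=3 tail=1 count=2
After op 13 (write(5)): arr=[8 5 19 3] head=3 tail=2 count=3
After op 14 (write(1)): arr=[8 5 1 3] head=3 tail=3 count=4
After op 15 (write(21)): arr=[8 5 1 21] head=0 tail=0 count=4

Answer: 15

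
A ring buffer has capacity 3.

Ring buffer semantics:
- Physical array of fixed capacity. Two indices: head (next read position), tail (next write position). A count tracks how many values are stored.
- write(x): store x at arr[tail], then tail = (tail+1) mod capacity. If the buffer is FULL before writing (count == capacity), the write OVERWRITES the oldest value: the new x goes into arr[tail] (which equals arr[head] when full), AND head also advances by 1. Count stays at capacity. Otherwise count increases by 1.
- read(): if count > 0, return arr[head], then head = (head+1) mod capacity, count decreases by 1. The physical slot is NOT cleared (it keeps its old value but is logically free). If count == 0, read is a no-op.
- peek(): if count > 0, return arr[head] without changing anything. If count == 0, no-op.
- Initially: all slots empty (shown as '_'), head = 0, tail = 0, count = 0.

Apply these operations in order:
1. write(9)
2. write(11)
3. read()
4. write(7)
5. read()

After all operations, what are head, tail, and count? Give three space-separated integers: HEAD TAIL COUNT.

After op 1 (write(9)): arr=[9 _ _] head=0 tail=1 count=1
After op 2 (write(11)): arr=[9 11 _] head=0 tail=2 count=2
After op 3 (read()): arr=[9 11 _] head=1 tail=2 count=1
After op 4 (write(7)): arr=[9 11 7] head=1 tail=0 count=2
After op 5 (read()): arr=[9 11 7] head=2 tail=0 count=1

Answer: 2 0 1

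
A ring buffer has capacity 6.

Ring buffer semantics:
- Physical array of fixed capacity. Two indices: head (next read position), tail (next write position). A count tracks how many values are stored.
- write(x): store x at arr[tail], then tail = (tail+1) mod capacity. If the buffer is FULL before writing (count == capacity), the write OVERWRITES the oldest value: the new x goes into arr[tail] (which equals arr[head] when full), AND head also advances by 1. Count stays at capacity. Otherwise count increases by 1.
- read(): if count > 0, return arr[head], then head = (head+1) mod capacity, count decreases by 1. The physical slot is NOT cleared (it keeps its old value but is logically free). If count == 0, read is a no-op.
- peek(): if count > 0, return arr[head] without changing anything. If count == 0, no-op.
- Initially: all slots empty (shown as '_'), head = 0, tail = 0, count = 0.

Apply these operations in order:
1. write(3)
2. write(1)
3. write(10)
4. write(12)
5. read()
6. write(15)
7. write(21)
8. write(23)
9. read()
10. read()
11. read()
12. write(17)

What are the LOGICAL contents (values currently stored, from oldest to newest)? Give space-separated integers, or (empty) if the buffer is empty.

Answer: 15 21 23 17

Derivation:
After op 1 (write(3)): arr=[3 _ _ _ _ _] head=0 tail=1 count=1
After op 2 (write(1)): arr=[3 1 _ _ _ _] head=0 tail=2 count=2
After op 3 (write(10)): arr=[3 1 10 _ _ _] head=0 tail=3 count=3
After op 4 (write(12)): arr=[3 1 10 12 _ _] head=0 tail=4 count=4
After op 5 (read()): arr=[3 1 10 12 _ _] head=1 tail=4 count=3
After op 6 (write(15)): arr=[3 1 10 12 15 _] head=1 tail=5 count=4
After op 7 (write(21)): arr=[3 1 10 12 15 21] head=1 tail=0 count=5
After op 8 (write(23)): arr=[23 1 10 12 15 21] head=1 tail=1 count=6
After op 9 (read()): arr=[23 1 10 12 15 21] head=2 tail=1 count=5
After op 10 (read()): arr=[23 1 10 12 15 21] head=3 tail=1 count=4
After op 11 (read()): arr=[23 1 10 12 15 21] head=4 tail=1 count=3
After op 12 (write(17)): arr=[23 17 10 12 15 21] head=4 tail=2 count=4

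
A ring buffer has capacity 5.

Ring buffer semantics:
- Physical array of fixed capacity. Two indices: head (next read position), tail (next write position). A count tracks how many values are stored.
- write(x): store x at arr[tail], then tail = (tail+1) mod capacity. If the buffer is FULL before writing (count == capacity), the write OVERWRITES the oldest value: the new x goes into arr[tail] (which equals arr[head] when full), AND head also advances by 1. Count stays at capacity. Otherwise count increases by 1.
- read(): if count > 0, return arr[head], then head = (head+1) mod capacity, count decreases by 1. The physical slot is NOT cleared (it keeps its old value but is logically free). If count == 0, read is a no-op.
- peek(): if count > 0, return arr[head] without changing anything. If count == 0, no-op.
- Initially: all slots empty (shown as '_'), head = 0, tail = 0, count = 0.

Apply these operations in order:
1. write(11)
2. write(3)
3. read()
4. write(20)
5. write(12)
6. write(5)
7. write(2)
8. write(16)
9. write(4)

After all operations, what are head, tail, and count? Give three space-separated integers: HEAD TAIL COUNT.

After op 1 (write(11)): arr=[11 _ _ _ _] head=0 tail=1 count=1
After op 2 (write(3)): arr=[11 3 _ _ _] head=0 tail=2 count=2
After op 3 (read()): arr=[11 3 _ _ _] head=1 tail=2 count=1
After op 4 (write(20)): arr=[11 3 20 _ _] head=1 tail=3 count=2
After op 5 (write(12)): arr=[11 3 20 12 _] head=1 tail=4 count=3
After op 6 (write(5)): arr=[11 3 20 12 5] head=1 tail=0 count=4
After op 7 (write(2)): arr=[2 3 20 12 5] head=1 tail=1 count=5
After op 8 (write(16)): arr=[2 16 20 12 5] head=2 tail=2 count=5
After op 9 (write(4)): arr=[2 16 4 12 5] head=3 tail=3 count=5

Answer: 3 3 5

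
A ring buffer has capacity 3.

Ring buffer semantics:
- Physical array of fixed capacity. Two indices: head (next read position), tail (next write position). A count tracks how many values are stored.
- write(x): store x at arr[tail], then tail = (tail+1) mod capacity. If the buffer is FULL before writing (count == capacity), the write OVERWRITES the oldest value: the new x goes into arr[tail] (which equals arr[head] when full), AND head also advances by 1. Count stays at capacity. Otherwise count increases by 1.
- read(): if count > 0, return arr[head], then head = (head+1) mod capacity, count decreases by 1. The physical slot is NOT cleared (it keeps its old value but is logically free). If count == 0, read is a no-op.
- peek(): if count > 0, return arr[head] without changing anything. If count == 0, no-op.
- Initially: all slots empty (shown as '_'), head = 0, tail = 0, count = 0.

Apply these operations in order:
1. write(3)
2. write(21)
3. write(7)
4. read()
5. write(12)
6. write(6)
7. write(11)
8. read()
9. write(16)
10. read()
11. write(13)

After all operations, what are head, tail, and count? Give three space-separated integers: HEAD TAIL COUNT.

Answer: 2 2 3

Derivation:
After op 1 (write(3)): arr=[3 _ _] head=0 tail=1 count=1
After op 2 (write(21)): arr=[3 21 _] head=0 tail=2 count=2
After op 3 (write(7)): arr=[3 21 7] head=0 tail=0 count=3
After op 4 (read()): arr=[3 21 7] head=1 tail=0 count=2
After op 5 (write(12)): arr=[12 21 7] head=1 tail=1 count=3
After op 6 (write(6)): arr=[12 6 7] head=2 tail=2 count=3
After op 7 (write(11)): arr=[12 6 11] head=0 tail=0 count=3
After op 8 (read()): arr=[12 6 11] head=1 tail=0 count=2
After op 9 (write(16)): arr=[16 6 11] head=1 tail=1 count=3
After op 10 (read()): arr=[16 6 11] head=2 tail=1 count=2
After op 11 (write(13)): arr=[16 13 11] head=2 tail=2 count=3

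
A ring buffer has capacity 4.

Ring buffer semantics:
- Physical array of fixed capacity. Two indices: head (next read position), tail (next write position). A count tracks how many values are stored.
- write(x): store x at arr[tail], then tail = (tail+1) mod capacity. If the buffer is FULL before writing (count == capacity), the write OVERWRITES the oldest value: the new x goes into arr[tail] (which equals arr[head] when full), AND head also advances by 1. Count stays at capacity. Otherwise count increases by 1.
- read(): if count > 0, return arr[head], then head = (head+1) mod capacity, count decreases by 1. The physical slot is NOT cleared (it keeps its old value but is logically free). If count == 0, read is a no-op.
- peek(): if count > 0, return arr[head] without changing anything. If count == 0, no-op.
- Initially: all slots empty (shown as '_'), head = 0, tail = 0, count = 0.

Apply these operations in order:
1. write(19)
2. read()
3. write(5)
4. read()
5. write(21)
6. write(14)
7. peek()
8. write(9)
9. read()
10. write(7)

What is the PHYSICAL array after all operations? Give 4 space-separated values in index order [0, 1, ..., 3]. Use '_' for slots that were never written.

Answer: 9 7 21 14

Derivation:
After op 1 (write(19)): arr=[19 _ _ _] head=0 tail=1 count=1
After op 2 (read()): arr=[19 _ _ _] head=1 tail=1 count=0
After op 3 (write(5)): arr=[19 5 _ _] head=1 tail=2 count=1
After op 4 (read()): arr=[19 5 _ _] head=2 tail=2 count=0
After op 5 (write(21)): arr=[19 5 21 _] head=2 tail=3 count=1
After op 6 (write(14)): arr=[19 5 21 14] head=2 tail=0 count=2
After op 7 (peek()): arr=[19 5 21 14] head=2 tail=0 count=2
After op 8 (write(9)): arr=[9 5 21 14] head=2 tail=1 count=3
After op 9 (read()): arr=[9 5 21 14] head=3 tail=1 count=2
After op 10 (write(7)): arr=[9 7 21 14] head=3 tail=2 count=3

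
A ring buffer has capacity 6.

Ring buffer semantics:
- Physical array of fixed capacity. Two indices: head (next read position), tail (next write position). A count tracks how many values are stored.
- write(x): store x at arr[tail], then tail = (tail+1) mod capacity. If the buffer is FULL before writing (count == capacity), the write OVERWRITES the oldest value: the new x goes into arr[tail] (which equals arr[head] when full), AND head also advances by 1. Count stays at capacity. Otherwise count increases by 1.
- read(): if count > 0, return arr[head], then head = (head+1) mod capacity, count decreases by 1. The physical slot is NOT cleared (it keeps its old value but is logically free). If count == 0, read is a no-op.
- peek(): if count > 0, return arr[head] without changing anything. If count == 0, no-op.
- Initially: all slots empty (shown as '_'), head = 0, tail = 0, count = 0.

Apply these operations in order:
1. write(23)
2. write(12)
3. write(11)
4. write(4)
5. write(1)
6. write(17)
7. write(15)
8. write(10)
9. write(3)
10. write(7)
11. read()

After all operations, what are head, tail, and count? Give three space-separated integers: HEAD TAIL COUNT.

After op 1 (write(23)): arr=[23 _ _ _ _ _] head=0 tail=1 count=1
After op 2 (write(12)): arr=[23 12 _ _ _ _] head=0 tail=2 count=2
After op 3 (write(11)): arr=[23 12 11 _ _ _] head=0 tail=3 count=3
After op 4 (write(4)): arr=[23 12 11 4 _ _] head=0 tail=4 count=4
After op 5 (write(1)): arr=[23 12 11 4 1 _] head=0 tail=5 count=5
After op 6 (write(17)): arr=[23 12 11 4 1 17] head=0 tail=0 count=6
After op 7 (write(15)): arr=[15 12 11 4 1 17] head=1 tail=1 count=6
After op 8 (write(10)): arr=[15 10 11 4 1 17] head=2 tail=2 count=6
After op 9 (write(3)): arr=[15 10 3 4 1 17] head=3 tail=3 count=6
After op 10 (write(7)): arr=[15 10 3 7 1 17] head=4 tail=4 count=6
After op 11 (read()): arr=[15 10 3 7 1 17] head=5 tail=4 count=5

Answer: 5 4 5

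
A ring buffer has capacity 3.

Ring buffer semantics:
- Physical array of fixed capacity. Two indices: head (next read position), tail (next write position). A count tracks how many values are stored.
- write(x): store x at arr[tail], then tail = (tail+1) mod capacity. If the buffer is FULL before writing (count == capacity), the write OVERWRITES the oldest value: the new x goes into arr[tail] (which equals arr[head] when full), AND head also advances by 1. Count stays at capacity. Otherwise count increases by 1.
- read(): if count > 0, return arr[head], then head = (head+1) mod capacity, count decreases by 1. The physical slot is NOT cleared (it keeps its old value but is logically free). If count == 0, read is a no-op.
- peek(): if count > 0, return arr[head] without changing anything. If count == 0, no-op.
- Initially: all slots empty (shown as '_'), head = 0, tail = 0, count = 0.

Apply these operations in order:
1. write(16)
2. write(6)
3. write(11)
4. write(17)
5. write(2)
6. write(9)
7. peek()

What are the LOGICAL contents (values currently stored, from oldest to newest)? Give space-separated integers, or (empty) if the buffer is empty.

After op 1 (write(16)): arr=[16 _ _] head=0 tail=1 count=1
After op 2 (write(6)): arr=[16 6 _] head=0 tail=2 count=2
After op 3 (write(11)): arr=[16 6 11] head=0 tail=0 count=3
After op 4 (write(17)): arr=[17 6 11] head=1 tail=1 count=3
After op 5 (write(2)): arr=[17 2 11] head=2 tail=2 count=3
After op 6 (write(9)): arr=[17 2 9] head=0 tail=0 count=3
After op 7 (peek()): arr=[17 2 9] head=0 tail=0 count=3

Answer: 17 2 9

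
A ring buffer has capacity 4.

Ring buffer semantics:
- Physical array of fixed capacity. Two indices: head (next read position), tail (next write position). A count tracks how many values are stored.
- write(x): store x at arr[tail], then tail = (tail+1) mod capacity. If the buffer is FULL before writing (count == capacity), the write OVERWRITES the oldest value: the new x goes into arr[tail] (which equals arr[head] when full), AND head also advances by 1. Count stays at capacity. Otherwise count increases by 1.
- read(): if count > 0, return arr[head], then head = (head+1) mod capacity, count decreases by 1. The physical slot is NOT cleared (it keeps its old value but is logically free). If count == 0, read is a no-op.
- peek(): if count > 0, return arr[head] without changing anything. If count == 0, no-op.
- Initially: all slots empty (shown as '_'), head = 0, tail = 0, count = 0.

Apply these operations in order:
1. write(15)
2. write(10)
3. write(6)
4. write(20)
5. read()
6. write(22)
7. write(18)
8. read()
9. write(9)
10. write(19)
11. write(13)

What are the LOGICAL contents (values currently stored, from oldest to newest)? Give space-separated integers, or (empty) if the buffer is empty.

After op 1 (write(15)): arr=[15 _ _ _] head=0 tail=1 count=1
After op 2 (write(10)): arr=[15 10 _ _] head=0 tail=2 count=2
After op 3 (write(6)): arr=[15 10 6 _] head=0 tail=3 count=3
After op 4 (write(20)): arr=[15 10 6 20] head=0 tail=0 count=4
After op 5 (read()): arr=[15 10 6 20] head=1 tail=0 count=3
After op 6 (write(22)): arr=[22 10 6 20] head=1 tail=1 count=4
After op 7 (write(18)): arr=[22 18 6 20] head=2 tail=2 count=4
After op 8 (read()): arr=[22 18 6 20] head=3 tail=2 count=3
After op 9 (write(9)): arr=[22 18 9 20] head=3 tail=3 count=4
After op 10 (write(19)): arr=[22 18 9 19] head=0 tail=0 count=4
After op 11 (write(13)): arr=[13 18 9 19] head=1 tail=1 count=4

Answer: 18 9 19 13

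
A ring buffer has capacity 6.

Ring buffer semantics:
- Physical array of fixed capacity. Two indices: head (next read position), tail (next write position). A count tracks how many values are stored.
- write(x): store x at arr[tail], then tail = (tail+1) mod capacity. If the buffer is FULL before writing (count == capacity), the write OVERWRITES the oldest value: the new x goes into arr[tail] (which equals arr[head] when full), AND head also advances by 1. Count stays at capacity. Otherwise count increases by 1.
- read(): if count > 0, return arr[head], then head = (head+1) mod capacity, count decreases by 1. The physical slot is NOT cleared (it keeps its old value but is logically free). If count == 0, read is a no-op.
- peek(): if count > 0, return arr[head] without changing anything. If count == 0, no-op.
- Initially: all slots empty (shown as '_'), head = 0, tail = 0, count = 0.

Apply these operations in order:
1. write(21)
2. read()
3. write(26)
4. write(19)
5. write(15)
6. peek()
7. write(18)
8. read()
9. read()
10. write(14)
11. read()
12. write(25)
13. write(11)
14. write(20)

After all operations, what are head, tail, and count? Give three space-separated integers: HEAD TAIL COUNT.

Answer: 4 3 5

Derivation:
After op 1 (write(21)): arr=[21 _ _ _ _ _] head=0 tail=1 count=1
After op 2 (read()): arr=[21 _ _ _ _ _] head=1 tail=1 count=0
After op 3 (write(26)): arr=[21 26 _ _ _ _] head=1 tail=2 count=1
After op 4 (write(19)): arr=[21 26 19 _ _ _] head=1 tail=3 count=2
After op 5 (write(15)): arr=[21 26 19 15 _ _] head=1 tail=4 count=3
After op 6 (peek()): arr=[21 26 19 15 _ _] head=1 tail=4 count=3
After op 7 (write(18)): arr=[21 26 19 15 18 _] head=1 tail=5 count=4
After op 8 (read()): arr=[21 26 19 15 18 _] head=2 tail=5 count=3
After op 9 (read()): arr=[21 26 19 15 18 _] head=3 tail=5 count=2
After op 10 (write(14)): arr=[21 26 19 15 18 14] head=3 tail=0 count=3
After op 11 (read()): arr=[21 26 19 15 18 14] head=4 tail=0 count=2
After op 12 (write(25)): arr=[25 26 19 15 18 14] head=4 tail=1 count=3
After op 13 (write(11)): arr=[25 11 19 15 18 14] head=4 tail=2 count=4
After op 14 (write(20)): arr=[25 11 20 15 18 14] head=4 tail=3 count=5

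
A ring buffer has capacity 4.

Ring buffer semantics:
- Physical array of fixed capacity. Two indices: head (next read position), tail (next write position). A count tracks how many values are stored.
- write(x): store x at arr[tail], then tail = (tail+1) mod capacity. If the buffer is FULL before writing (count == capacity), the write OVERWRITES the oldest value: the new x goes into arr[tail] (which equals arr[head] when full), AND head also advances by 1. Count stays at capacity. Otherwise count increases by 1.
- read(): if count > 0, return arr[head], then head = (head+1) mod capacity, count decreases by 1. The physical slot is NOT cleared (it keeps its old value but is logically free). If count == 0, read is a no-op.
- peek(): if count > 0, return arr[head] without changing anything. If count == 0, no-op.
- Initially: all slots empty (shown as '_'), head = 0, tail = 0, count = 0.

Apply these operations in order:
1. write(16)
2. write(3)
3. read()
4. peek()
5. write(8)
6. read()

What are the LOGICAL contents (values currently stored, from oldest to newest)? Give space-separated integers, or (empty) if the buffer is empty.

Answer: 8

Derivation:
After op 1 (write(16)): arr=[16 _ _ _] head=0 tail=1 count=1
After op 2 (write(3)): arr=[16 3 _ _] head=0 tail=2 count=2
After op 3 (read()): arr=[16 3 _ _] head=1 tail=2 count=1
After op 4 (peek()): arr=[16 3 _ _] head=1 tail=2 count=1
After op 5 (write(8)): arr=[16 3 8 _] head=1 tail=3 count=2
After op 6 (read()): arr=[16 3 8 _] head=2 tail=3 count=1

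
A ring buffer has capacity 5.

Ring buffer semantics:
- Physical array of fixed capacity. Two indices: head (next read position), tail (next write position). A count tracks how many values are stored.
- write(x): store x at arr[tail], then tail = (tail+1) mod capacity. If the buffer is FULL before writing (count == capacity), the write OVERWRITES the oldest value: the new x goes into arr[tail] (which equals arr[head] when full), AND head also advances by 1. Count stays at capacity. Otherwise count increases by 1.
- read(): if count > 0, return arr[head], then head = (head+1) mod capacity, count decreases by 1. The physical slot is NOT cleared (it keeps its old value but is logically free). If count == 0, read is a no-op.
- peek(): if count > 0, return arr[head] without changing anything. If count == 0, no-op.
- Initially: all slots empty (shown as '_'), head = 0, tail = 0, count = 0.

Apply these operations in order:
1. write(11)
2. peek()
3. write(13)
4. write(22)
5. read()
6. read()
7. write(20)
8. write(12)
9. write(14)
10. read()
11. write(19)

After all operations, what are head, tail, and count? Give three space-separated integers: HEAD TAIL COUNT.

Answer: 3 2 4

Derivation:
After op 1 (write(11)): arr=[11 _ _ _ _] head=0 tail=1 count=1
After op 2 (peek()): arr=[11 _ _ _ _] head=0 tail=1 count=1
After op 3 (write(13)): arr=[11 13 _ _ _] head=0 tail=2 count=2
After op 4 (write(22)): arr=[11 13 22 _ _] head=0 tail=3 count=3
After op 5 (read()): arr=[11 13 22 _ _] head=1 tail=3 count=2
After op 6 (read()): arr=[11 13 22 _ _] head=2 tail=3 count=1
After op 7 (write(20)): arr=[11 13 22 20 _] head=2 tail=4 count=2
After op 8 (write(12)): arr=[11 13 22 20 12] head=2 tail=0 count=3
After op 9 (write(14)): arr=[14 13 22 20 12] head=2 tail=1 count=4
After op 10 (read()): arr=[14 13 22 20 12] head=3 tail=1 count=3
After op 11 (write(19)): arr=[14 19 22 20 12] head=3 tail=2 count=4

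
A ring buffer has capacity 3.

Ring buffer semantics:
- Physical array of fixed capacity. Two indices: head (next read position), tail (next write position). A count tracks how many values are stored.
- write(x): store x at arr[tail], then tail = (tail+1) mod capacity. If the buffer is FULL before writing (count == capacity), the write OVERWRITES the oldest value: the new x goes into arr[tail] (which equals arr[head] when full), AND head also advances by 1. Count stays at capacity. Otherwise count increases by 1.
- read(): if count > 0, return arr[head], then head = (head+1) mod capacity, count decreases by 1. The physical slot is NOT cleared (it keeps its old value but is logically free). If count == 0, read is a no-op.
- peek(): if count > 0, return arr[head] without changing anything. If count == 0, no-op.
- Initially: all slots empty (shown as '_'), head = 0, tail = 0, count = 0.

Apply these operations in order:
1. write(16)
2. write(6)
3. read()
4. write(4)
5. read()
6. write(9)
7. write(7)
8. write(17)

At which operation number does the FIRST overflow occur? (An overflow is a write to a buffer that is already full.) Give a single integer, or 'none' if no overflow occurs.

After op 1 (write(16)): arr=[16 _ _] head=0 tail=1 count=1
After op 2 (write(6)): arr=[16 6 _] head=0 tail=2 count=2
After op 3 (read()): arr=[16 6 _] head=1 tail=2 count=1
After op 4 (write(4)): arr=[16 6 4] head=1 tail=0 count=2
After op 5 (read()): arr=[16 6 4] head=2 tail=0 count=1
After op 6 (write(9)): arr=[9 6 4] head=2 tail=1 count=2
After op 7 (write(7)): arr=[9 7 4] head=2 tail=2 count=3
After op 8 (write(17)): arr=[9 7 17] head=0 tail=0 count=3

Answer: 8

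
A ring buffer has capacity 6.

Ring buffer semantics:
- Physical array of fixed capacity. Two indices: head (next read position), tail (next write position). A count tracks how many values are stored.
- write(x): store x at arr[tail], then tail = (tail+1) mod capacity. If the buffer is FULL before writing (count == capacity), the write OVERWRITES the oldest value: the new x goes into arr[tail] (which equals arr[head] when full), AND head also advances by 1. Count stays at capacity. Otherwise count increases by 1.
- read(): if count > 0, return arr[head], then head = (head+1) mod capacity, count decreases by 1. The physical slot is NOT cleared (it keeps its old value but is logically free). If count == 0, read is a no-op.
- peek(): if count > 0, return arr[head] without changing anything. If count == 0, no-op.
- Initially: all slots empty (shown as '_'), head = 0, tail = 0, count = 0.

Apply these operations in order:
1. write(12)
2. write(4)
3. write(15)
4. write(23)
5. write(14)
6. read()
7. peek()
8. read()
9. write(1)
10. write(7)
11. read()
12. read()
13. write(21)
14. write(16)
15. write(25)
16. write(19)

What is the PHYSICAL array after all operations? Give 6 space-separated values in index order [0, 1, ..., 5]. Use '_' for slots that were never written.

After op 1 (write(12)): arr=[12 _ _ _ _ _] head=0 tail=1 count=1
After op 2 (write(4)): arr=[12 4 _ _ _ _] head=0 tail=2 count=2
After op 3 (write(15)): arr=[12 4 15 _ _ _] head=0 tail=3 count=3
After op 4 (write(23)): arr=[12 4 15 23 _ _] head=0 tail=4 count=4
After op 5 (write(14)): arr=[12 4 15 23 14 _] head=0 tail=5 count=5
After op 6 (read()): arr=[12 4 15 23 14 _] head=1 tail=5 count=4
After op 7 (peek()): arr=[12 4 15 23 14 _] head=1 tail=5 count=4
After op 8 (read()): arr=[12 4 15 23 14 _] head=2 tail=5 count=3
After op 9 (write(1)): arr=[12 4 15 23 14 1] head=2 tail=0 count=4
After op 10 (write(7)): arr=[7 4 15 23 14 1] head=2 tail=1 count=5
After op 11 (read()): arr=[7 4 15 23 14 1] head=3 tail=1 count=4
After op 12 (read()): arr=[7 4 15 23 14 1] head=4 tail=1 count=3
After op 13 (write(21)): arr=[7 21 15 23 14 1] head=4 tail=2 count=4
After op 14 (write(16)): arr=[7 21 16 23 14 1] head=4 tail=3 count=5
After op 15 (write(25)): arr=[7 21 16 25 14 1] head=4 tail=4 count=6
After op 16 (write(19)): arr=[7 21 16 25 19 1] head=5 tail=5 count=6

Answer: 7 21 16 25 19 1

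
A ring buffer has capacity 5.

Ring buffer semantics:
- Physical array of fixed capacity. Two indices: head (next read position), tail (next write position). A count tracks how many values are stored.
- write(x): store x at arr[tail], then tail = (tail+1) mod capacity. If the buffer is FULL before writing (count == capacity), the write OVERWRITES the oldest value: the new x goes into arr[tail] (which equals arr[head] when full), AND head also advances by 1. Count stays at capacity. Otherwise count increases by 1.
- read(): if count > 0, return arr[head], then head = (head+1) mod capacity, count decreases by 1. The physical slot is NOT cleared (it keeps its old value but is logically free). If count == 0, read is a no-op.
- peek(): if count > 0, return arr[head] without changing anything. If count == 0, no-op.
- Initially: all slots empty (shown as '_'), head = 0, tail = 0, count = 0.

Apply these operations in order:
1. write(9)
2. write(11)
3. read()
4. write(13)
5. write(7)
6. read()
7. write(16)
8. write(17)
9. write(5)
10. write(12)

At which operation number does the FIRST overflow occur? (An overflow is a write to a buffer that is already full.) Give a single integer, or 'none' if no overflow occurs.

After op 1 (write(9)): arr=[9 _ _ _ _] head=0 tail=1 count=1
After op 2 (write(11)): arr=[9 11 _ _ _] head=0 tail=2 count=2
After op 3 (read()): arr=[9 11 _ _ _] head=1 tail=2 count=1
After op 4 (write(13)): arr=[9 11 13 _ _] head=1 tail=3 count=2
After op 5 (write(7)): arr=[9 11 13 7 _] head=1 tail=4 count=3
After op 6 (read()): arr=[9 11 13 7 _] head=2 tail=4 count=2
After op 7 (write(16)): arr=[9 11 13 7 16] head=2 tail=0 count=3
After op 8 (write(17)): arr=[17 11 13 7 16] head=2 tail=1 count=4
After op 9 (write(5)): arr=[17 5 13 7 16] head=2 tail=2 count=5
After op 10 (write(12)): arr=[17 5 12 7 16] head=3 tail=3 count=5

Answer: 10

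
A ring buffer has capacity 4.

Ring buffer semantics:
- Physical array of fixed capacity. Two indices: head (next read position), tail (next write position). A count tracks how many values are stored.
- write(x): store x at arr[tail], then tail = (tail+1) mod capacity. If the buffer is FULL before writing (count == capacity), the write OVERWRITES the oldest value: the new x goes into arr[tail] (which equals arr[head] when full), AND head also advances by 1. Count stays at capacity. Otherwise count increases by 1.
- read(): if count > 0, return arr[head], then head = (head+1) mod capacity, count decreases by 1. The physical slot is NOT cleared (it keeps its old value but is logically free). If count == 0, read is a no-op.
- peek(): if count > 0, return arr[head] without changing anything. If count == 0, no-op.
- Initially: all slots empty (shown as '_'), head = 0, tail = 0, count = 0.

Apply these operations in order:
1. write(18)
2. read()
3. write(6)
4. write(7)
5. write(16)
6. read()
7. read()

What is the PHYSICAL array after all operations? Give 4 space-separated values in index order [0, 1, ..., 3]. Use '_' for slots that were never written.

After op 1 (write(18)): arr=[18 _ _ _] head=0 tail=1 count=1
After op 2 (read()): arr=[18 _ _ _] head=1 tail=1 count=0
After op 3 (write(6)): arr=[18 6 _ _] head=1 tail=2 count=1
After op 4 (write(7)): arr=[18 6 7 _] head=1 tail=3 count=2
After op 5 (write(16)): arr=[18 6 7 16] head=1 tail=0 count=3
After op 6 (read()): arr=[18 6 7 16] head=2 tail=0 count=2
After op 7 (read()): arr=[18 6 7 16] head=3 tail=0 count=1

Answer: 18 6 7 16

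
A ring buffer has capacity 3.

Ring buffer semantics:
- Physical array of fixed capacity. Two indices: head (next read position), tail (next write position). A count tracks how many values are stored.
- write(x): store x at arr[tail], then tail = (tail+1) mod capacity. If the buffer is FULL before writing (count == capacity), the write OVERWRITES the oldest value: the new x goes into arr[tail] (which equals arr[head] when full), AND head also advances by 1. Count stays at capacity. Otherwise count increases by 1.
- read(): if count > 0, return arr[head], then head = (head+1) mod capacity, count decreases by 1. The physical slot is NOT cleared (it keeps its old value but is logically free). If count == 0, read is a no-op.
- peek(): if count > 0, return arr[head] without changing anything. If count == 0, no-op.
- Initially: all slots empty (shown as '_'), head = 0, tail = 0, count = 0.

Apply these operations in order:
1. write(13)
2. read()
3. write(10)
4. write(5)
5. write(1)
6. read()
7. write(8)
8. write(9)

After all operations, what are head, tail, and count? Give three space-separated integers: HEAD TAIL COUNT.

Answer: 0 0 3

Derivation:
After op 1 (write(13)): arr=[13 _ _] head=0 tail=1 count=1
After op 2 (read()): arr=[13 _ _] head=1 tail=1 count=0
After op 3 (write(10)): arr=[13 10 _] head=1 tail=2 count=1
After op 4 (write(5)): arr=[13 10 5] head=1 tail=0 count=2
After op 5 (write(1)): arr=[1 10 5] head=1 tail=1 count=3
After op 6 (read()): arr=[1 10 5] head=2 tail=1 count=2
After op 7 (write(8)): arr=[1 8 5] head=2 tail=2 count=3
After op 8 (write(9)): arr=[1 8 9] head=0 tail=0 count=3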